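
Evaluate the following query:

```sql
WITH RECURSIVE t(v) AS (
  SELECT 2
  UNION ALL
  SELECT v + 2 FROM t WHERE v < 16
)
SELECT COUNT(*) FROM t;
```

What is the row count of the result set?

Base: v=2.
Iteration 1: 2 < 16 holds -> v = 2 + 2 = 4.
Iteration 2: 4 < 16 holds -> v = 4 + 2 = 6.
Iteration 3: 6 < 16 holds -> v = 6 + 2 = 8.
Iteration 4: 8 < 16 holds -> v = 8 + 2 = 10.
Iteration 5: 10 < 16 holds -> v = 10 + 2 = 12.
Iteration 6: 12 < 16 holds -> v = 12 + 2 = 14.
Iteration 7: 14 < 16 holds -> v = 14 + 2 = 16.
Iteration 8: 16 < 16 fails; recursion stops.
Total rows emitted: 8.

8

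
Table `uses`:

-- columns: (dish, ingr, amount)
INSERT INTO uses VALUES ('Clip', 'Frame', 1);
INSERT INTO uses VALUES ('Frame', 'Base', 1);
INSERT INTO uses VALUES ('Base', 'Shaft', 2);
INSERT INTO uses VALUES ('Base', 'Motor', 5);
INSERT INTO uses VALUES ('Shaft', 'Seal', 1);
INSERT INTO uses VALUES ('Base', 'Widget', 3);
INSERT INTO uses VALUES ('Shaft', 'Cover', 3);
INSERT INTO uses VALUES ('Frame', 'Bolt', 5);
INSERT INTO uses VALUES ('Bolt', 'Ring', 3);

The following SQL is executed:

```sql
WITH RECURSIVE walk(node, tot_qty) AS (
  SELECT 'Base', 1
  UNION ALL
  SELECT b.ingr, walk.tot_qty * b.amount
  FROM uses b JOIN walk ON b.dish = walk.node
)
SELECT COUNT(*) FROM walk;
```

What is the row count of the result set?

6

Base: (Base, tot_qty=1).
Iteration 1: components of {Base} -> Motor = 1*5 = 5, Shaft = 1*2 = 2, Widget = 1*3 = 3.
Iteration 2: components of {Motor,Shaft,Widget} -> Cover = 2*3 = 6, Seal = 2*1 = 2.
Iteration 3: no further components; recursion stops.
Total rows emitted: 6.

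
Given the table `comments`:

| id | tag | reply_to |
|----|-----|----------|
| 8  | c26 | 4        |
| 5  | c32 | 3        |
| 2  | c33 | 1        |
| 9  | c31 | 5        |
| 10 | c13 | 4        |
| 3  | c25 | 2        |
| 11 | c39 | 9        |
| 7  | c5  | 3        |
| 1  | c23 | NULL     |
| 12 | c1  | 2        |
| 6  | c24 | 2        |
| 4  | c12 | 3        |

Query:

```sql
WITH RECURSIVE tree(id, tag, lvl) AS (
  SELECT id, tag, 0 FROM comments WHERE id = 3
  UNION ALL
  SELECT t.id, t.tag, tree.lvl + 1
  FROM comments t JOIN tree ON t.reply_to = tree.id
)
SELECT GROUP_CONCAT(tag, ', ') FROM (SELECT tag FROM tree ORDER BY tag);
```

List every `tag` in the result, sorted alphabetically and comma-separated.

Base: id=3 (c25) at lvl 0.
Iteration 1: rows with reply_to in {3} -> c12 (id 4, lvl 1), c32 (id 5, lvl 1), c5 (id 7, lvl 1).
Iteration 2: rows with reply_to in {4,5,7} -> c26 (id 8, lvl 2), c31 (id 9, lvl 2), c13 (id 10, lvl 2).
Iteration 3: rows with reply_to in {8,9,10} -> c39 (id 11, lvl 3).
Iteration 4: no rows with reply_to in {11}; recursion stops.

c12, c13, c25, c26, c31, c32, c39, c5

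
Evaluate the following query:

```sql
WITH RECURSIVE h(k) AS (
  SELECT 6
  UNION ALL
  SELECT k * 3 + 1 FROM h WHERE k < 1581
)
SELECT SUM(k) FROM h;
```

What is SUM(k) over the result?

7101

Base: k=6.
Iteration 1: 6 < 1581 holds -> k = 6 * 3 + 1 = 19.
Iteration 2: 19 < 1581 holds -> k = 19 * 3 + 1 = 58.
Iteration 3: 58 < 1581 holds -> k = 58 * 3 + 1 = 175.
Iteration 4: 175 < 1581 holds -> k = 175 * 3 + 1 = 526.
Iteration 5: 526 < 1581 holds -> k = 526 * 3 + 1 = 1579.
Iteration 6: 1579 < 1581 holds -> k = 1579 * 3 + 1 = 4738.
Iteration 7: 4738 < 1581 fails; recursion stops.
SUM(k) = 6 + 19 + 58 + 175 + 526 + 1579 + 4738 = 7101.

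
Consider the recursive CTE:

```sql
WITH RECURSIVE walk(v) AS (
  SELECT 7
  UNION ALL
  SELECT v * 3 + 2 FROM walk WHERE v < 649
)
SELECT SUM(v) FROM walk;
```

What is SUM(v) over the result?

2906

Base: v=7.
Iteration 1: 7 < 649 holds -> v = 7 * 3 + 2 = 23.
Iteration 2: 23 < 649 holds -> v = 23 * 3 + 2 = 71.
Iteration 3: 71 < 649 holds -> v = 71 * 3 + 2 = 215.
Iteration 4: 215 < 649 holds -> v = 215 * 3 + 2 = 647.
Iteration 5: 647 < 649 holds -> v = 647 * 3 + 2 = 1943.
Iteration 6: 1943 < 649 fails; recursion stops.
SUM(v) = 7 + 23 + 71 + 215 + 647 + 1943 = 2906.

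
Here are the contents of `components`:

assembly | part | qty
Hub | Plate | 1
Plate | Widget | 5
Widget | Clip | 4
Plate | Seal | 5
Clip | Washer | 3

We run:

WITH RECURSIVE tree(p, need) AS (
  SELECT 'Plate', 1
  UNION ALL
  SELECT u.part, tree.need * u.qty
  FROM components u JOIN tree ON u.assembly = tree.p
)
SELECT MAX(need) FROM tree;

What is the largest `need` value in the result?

60

Base: (Plate, need=1).
Iteration 1: components of {Plate} -> Seal = 1*5 = 5, Widget = 1*5 = 5.
Iteration 2: components of {Seal,Widget} -> Clip = 5*4 = 20.
Iteration 3: components of {Clip} -> Washer = 20*3 = 60.
Iteration 4: no further components; recursion stops.
need values: 1, 5, 5, 20, 60; the maximum is 60.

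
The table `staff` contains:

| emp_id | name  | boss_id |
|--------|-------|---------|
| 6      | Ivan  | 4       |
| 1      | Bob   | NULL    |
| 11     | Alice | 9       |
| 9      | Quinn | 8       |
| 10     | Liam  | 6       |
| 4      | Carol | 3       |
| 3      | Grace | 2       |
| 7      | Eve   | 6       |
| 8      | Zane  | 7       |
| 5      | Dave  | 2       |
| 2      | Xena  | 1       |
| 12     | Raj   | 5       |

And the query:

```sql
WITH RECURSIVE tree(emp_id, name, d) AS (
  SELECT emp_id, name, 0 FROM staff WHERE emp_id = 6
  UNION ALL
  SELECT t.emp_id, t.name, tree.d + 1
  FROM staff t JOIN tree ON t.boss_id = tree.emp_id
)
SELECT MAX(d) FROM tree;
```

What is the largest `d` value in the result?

4

Base: emp_id=6 (Ivan) at d 0.
Iteration 1: rows with boss_id in {6} -> Eve (id 7, d 1), Liam (id 10, d 1).
Iteration 2: rows with boss_id in {7,10} -> Zane (id 8, d 2).
Iteration 3: rows with boss_id in {8} -> Quinn (id 9, d 3).
Iteration 4: rows with boss_id in {9} -> Alice (id 11, d 4).
Iteration 5: no rows with boss_id in {11}; recursion stops.
d values: 0, 1, 1, 2, 3, 4; the maximum is 4.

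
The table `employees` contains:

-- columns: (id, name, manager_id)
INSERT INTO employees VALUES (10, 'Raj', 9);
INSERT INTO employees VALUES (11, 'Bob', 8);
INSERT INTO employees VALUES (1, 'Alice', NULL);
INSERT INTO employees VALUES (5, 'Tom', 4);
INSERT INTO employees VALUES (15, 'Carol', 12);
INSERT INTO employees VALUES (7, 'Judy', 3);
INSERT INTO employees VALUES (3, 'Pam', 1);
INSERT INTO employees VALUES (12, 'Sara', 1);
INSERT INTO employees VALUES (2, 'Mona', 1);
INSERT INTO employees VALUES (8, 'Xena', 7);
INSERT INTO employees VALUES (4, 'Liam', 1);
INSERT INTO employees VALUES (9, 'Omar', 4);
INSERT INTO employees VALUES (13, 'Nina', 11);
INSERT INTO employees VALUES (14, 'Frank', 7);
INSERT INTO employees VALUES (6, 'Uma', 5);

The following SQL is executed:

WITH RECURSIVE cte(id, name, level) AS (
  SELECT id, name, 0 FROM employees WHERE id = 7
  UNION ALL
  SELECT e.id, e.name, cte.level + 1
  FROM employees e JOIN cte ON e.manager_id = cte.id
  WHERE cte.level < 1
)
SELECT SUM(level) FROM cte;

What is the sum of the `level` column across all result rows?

Base: id=7 (Judy) at level 0.
Iteration 1: rows with manager_id in {7} -> Xena (id 8, level 1), Frank (id 14, level 1).
Iteration 2: level < 1 fails for all current rows; recursion stops.
SUM(level) = 0 + 1 + 1 = 2.

2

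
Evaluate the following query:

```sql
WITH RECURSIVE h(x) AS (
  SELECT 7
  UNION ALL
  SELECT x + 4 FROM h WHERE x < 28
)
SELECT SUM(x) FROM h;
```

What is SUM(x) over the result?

Base: x=7.
Iteration 1: 7 < 28 holds -> x = 7 + 4 = 11.
Iteration 2: 11 < 28 holds -> x = 11 + 4 = 15.
Iteration 3: 15 < 28 holds -> x = 15 + 4 = 19.
Iteration 4: 19 < 28 holds -> x = 19 + 4 = 23.
Iteration 5: 23 < 28 holds -> x = 23 + 4 = 27.
Iteration 6: 27 < 28 holds -> x = 27 + 4 = 31.
Iteration 7: 31 < 28 fails; recursion stops.
SUM(x) = 7 + 11 + 15 + 19 + 23 + 27 + 31 = 133.

133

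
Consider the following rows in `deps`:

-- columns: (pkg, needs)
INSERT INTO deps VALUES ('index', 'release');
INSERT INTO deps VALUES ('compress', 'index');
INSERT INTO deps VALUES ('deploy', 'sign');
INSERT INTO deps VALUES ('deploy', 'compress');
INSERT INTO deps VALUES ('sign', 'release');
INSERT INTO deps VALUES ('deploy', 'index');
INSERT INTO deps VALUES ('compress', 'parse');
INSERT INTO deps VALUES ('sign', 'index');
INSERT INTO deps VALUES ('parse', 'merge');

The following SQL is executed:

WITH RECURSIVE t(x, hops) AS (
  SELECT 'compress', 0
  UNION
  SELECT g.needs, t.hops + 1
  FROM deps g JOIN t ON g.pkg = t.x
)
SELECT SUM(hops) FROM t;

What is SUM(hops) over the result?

6

Base: (compress, hops=0).
Iteration 1: edges from {compress} -> (index, hops=1), (parse, hops=1).
Iteration 2: edges from {index,parse} -> (merge, hops=2), (release, hops=2).
Iteration 3: no outgoing edges from {merge,release}; recursion stops.
SUM(hops) = 0 + 1 + 1 + 2 + 2 = 6.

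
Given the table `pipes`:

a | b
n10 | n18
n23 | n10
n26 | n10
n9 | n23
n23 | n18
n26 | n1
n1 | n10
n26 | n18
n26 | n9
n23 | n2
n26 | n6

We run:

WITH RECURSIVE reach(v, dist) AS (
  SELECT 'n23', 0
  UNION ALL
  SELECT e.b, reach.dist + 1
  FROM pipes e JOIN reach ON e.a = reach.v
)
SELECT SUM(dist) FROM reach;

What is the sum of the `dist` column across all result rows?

Base: (n23, dist=0).
Iteration 1: edges from {n23} -> (n10, dist=1), (n18, dist=1), (n2, dist=1).
Iteration 2: edges from {n10,n18,n2} -> (n18, dist=2).
Iteration 3: no outgoing edges from {n18}; recursion stops.
SUM(dist) = 0 + 1 + 1 + 1 + 2 = 5.

5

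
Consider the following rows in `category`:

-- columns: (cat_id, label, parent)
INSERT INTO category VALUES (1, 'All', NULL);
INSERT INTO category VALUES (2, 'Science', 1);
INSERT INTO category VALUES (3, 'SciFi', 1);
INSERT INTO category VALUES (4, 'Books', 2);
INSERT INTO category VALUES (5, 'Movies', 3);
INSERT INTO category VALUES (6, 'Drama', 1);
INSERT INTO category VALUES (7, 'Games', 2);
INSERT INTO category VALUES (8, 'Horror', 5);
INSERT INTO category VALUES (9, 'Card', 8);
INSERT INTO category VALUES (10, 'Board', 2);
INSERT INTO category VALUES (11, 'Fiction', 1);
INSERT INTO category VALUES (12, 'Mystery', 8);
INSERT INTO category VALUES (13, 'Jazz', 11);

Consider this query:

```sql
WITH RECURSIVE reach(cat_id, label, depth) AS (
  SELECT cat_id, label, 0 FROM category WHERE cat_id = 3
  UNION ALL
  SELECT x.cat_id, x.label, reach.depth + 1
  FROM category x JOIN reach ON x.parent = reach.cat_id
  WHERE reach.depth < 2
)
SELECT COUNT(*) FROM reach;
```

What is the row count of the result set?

Base: cat_id=3 (SciFi) at depth 0.
Iteration 1: rows with parent in {3} -> Movies (id 5, depth 1).
Iteration 2: rows with parent in {5} -> Horror (id 8, depth 2).
Iteration 3: depth < 2 fails for all current rows; recursion stops.
Total rows emitted: 3.

3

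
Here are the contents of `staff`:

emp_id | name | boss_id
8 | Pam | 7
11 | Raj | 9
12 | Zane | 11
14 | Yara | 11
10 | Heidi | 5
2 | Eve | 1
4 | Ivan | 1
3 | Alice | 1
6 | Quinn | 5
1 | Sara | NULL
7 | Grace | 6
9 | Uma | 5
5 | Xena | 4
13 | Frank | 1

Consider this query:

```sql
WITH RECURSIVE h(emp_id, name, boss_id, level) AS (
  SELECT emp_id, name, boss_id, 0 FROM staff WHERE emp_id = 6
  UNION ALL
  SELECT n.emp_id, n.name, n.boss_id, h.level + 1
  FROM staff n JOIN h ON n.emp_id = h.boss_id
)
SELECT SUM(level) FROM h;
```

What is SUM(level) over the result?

Base: emp_id=6 (Quinn), boss_id=5, level 0.
Iteration 1: join on emp_id=5 -> Xena (id 5, boss_id=4, level 1).
Iteration 2: join on emp_id=4 -> Ivan (id 4, boss_id=1, level 2).
Iteration 3: join on emp_id=1 -> Sara (id 1, boss_id=NULL, level 3).
Iteration 4: boss_id is NULL; no match; recursion stops.
SUM(level) = 0 + 1 + 2 + 3 = 6.

6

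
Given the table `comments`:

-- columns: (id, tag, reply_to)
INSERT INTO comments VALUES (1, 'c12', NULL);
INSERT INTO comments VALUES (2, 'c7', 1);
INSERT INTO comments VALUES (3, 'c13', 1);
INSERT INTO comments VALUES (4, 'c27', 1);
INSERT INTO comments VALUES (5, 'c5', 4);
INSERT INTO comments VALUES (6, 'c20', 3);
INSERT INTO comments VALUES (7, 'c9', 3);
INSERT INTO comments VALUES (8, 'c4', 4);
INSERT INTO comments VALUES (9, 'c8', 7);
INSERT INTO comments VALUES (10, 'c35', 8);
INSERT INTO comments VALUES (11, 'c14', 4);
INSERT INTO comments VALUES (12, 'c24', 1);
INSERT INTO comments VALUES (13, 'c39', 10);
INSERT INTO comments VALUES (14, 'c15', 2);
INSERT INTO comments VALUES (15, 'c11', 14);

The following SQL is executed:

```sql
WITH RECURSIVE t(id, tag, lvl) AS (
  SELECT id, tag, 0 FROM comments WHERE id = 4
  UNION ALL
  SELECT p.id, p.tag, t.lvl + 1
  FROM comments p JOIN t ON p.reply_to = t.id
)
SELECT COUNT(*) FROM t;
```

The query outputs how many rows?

Base: id=4 (c27) at lvl 0.
Iteration 1: rows with reply_to in {4} -> c5 (id 5, lvl 1), c4 (id 8, lvl 1), c14 (id 11, lvl 1).
Iteration 2: rows with reply_to in {5,8,11} -> c35 (id 10, lvl 2).
Iteration 3: rows with reply_to in {10} -> c39 (id 13, lvl 3).
Iteration 4: no rows with reply_to in {13}; recursion stops.
Total rows emitted: 6.

6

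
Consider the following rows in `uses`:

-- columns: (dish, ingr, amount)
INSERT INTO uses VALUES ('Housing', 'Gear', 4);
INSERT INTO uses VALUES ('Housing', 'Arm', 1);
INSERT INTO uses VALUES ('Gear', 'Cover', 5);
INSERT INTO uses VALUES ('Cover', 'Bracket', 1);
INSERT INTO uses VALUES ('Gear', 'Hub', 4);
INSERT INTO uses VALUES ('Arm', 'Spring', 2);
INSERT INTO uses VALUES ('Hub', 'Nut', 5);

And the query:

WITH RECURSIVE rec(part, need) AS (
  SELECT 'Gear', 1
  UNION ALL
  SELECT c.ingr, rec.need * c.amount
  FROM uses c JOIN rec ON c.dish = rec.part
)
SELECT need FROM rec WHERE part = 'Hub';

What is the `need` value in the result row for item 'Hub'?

4

Base: (Gear, need=1).
Iteration 1: components of {Gear} -> Cover = 1*5 = 5, Hub = 1*4 = 4.
Iteration 2: components of {Cover,Hub} -> Bracket = 5*1 = 5, Nut = 4*5 = 20.
Iteration 3: no further components; recursion stops.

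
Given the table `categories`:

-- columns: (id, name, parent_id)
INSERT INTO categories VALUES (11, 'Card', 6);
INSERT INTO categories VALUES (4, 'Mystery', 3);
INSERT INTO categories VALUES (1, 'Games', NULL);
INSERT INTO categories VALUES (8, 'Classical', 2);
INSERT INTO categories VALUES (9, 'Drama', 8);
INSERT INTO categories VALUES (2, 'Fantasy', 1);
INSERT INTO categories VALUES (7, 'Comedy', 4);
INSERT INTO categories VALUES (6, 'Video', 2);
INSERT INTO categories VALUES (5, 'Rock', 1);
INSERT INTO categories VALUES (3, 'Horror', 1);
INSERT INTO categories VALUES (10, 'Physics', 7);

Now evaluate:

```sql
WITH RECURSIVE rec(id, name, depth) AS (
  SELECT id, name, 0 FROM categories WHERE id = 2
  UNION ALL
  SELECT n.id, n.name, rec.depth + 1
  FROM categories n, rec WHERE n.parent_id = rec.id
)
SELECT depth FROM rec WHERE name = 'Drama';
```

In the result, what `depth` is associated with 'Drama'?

2

Base: id=2 (Fantasy) at depth 0.
Iteration 1: rows with parent_id in {2} -> Video (id 6, depth 1), Classical (id 8, depth 1).
Iteration 2: rows with parent_id in {6,8} -> Drama (id 9, depth 2), Card (id 11, depth 2).
Iteration 3: no rows with parent_id in {9,11}; recursion stops.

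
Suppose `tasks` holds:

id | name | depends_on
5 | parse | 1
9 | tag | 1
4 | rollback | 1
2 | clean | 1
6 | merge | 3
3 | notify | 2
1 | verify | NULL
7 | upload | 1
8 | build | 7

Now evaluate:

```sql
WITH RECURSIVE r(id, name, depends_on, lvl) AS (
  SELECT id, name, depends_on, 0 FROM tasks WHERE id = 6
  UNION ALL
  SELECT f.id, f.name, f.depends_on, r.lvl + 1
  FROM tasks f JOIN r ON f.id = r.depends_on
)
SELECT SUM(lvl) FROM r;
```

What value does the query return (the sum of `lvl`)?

6

Base: id=6 (merge), depends_on=3, lvl 0.
Iteration 1: join on id=3 -> notify (id 3, depends_on=2, lvl 1).
Iteration 2: join on id=2 -> clean (id 2, depends_on=1, lvl 2).
Iteration 3: join on id=1 -> verify (id 1, depends_on=NULL, lvl 3).
Iteration 4: depends_on is NULL; no match; recursion stops.
SUM(lvl) = 0 + 1 + 2 + 3 = 6.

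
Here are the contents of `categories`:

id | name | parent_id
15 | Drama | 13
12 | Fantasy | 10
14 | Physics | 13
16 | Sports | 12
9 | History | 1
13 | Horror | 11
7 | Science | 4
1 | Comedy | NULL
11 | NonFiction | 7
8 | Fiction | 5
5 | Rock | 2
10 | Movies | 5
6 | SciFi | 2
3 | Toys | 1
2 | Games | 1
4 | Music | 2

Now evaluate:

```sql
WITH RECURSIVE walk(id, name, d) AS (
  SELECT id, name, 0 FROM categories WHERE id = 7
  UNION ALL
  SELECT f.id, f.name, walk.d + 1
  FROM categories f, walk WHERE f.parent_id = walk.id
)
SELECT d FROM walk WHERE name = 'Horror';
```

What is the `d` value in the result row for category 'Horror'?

2

Base: id=7 (Science) at d 0.
Iteration 1: rows with parent_id in {7} -> NonFiction (id 11, d 1).
Iteration 2: rows with parent_id in {11} -> Horror (id 13, d 2).
Iteration 3: rows with parent_id in {13} -> Physics (id 14, d 3), Drama (id 15, d 3).
Iteration 4: no rows with parent_id in {14,15}; recursion stops.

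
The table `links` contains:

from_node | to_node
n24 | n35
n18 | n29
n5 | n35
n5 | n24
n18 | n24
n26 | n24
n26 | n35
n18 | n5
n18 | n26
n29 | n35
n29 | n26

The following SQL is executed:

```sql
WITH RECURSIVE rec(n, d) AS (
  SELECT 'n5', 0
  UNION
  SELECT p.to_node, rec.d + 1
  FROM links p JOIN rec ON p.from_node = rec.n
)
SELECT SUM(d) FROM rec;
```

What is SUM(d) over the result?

4

Base: (n5, d=0).
Iteration 1: edges from {n5} -> (n24, d=1), (n35, d=1).
Iteration 2: edges from {n24,n35} -> (n35, d=2).
Iteration 3: no outgoing edges from {n35}; recursion stops.
SUM(d) = 0 + 1 + 1 + 2 = 4.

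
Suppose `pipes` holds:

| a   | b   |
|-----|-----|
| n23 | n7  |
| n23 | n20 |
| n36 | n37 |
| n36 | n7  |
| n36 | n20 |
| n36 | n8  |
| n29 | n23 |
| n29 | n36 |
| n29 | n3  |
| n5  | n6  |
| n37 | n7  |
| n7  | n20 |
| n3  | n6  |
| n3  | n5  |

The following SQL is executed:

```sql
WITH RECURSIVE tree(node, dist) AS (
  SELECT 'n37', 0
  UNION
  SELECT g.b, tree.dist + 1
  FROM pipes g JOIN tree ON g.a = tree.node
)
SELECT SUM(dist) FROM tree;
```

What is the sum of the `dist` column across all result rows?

3

Base: (n37, dist=0).
Iteration 1: edges from {n37} -> (n7, dist=1).
Iteration 2: edges from {n7} -> (n20, dist=2).
Iteration 3: no outgoing edges from {n20}; recursion stops.
SUM(dist) = 0 + 1 + 2 = 3.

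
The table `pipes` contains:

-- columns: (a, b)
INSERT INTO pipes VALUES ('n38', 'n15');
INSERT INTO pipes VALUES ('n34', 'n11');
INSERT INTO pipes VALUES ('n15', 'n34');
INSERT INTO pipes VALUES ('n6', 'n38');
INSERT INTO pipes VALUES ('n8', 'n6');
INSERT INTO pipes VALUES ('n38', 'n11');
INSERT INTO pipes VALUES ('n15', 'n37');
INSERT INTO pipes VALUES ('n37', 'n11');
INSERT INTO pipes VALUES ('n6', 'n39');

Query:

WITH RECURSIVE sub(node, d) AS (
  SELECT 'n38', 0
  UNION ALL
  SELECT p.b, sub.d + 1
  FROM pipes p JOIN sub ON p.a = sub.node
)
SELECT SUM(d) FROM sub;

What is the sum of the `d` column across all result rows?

Base: (n38, d=0).
Iteration 1: edges from {n38} -> (n11, d=1), (n15, d=1).
Iteration 2: edges from {n11,n15} -> (n34, d=2), (n37, d=2).
Iteration 3: edges from {n34,n37} -> (n11, d=3) x2. [UNION ALL keeps all 2 new rows, including repeats]
Iteration 4: no outgoing edges from {n11}; recursion stops.
SUM(d) = 0 + 1 + 1 + 2 + 2 + 3 + 3 = 12.

12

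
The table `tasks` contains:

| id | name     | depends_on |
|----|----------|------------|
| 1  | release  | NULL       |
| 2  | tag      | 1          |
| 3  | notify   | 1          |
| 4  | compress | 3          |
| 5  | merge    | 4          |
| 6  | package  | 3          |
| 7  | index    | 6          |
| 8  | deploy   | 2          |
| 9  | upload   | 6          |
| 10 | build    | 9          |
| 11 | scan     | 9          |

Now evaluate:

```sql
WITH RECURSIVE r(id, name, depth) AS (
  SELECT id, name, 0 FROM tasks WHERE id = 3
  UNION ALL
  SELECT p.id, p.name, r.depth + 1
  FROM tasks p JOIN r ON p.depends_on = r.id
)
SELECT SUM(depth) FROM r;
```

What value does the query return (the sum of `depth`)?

14

Base: id=3 (notify) at depth 0.
Iteration 1: rows with depends_on in {3} -> compress (id 4, depth 1), package (id 6, depth 1).
Iteration 2: rows with depends_on in {4,6} -> merge (id 5, depth 2), index (id 7, depth 2), upload (id 9, depth 2).
Iteration 3: rows with depends_on in {5,7,9} -> build (id 10, depth 3), scan (id 11, depth 3).
Iteration 4: no rows with depends_on in {10,11}; recursion stops.
SUM(depth) = 0 + 1 + 1 + 2 + 2 + 2 + 3 + 3 = 14.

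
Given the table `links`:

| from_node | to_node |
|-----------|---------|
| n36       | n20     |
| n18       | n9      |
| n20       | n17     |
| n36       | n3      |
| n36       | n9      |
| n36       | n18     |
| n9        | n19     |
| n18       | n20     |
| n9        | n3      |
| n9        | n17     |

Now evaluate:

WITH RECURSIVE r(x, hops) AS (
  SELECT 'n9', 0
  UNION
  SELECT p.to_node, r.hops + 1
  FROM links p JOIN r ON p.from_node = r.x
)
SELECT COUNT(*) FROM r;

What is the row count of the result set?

4

Base: (n9, hops=0).
Iteration 1: edges from {n9} -> (n17, hops=1), (n19, hops=1), (n3, hops=1).
Iteration 2: no outgoing edges from {n17,n19,n3}; recursion stops.
Total rows emitted: 4.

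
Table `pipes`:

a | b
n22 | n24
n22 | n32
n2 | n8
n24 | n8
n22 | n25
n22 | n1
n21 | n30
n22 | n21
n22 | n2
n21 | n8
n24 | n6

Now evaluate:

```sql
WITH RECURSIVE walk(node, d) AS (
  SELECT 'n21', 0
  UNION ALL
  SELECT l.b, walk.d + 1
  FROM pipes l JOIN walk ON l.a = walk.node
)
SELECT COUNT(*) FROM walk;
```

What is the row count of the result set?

3

Base: (n21, d=0).
Iteration 1: edges from {n21} -> (n30, d=1), (n8, d=1).
Iteration 2: no outgoing edges from {n30,n8}; recursion stops.
Total rows emitted: 3.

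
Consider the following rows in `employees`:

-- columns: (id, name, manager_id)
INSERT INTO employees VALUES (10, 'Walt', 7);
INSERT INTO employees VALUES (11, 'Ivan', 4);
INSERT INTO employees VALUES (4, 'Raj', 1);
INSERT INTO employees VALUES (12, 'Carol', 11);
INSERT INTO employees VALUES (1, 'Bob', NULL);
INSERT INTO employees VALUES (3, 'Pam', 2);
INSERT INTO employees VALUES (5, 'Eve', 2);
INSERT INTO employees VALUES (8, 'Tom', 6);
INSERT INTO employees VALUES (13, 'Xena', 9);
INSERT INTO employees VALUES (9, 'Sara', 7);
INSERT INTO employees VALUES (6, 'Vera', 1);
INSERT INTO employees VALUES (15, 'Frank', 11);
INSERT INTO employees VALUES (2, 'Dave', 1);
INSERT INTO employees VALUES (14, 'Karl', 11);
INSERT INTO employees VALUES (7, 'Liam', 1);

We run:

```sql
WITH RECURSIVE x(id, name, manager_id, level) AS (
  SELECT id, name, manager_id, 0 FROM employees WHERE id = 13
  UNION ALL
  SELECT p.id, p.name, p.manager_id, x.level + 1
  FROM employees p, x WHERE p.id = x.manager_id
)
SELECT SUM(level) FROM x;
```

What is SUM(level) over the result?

6

Base: id=13 (Xena), manager_id=9, level 0.
Iteration 1: join on id=9 -> Sara (id 9, manager_id=7, level 1).
Iteration 2: join on id=7 -> Liam (id 7, manager_id=1, level 2).
Iteration 3: join on id=1 -> Bob (id 1, manager_id=NULL, level 3).
Iteration 4: manager_id is NULL; no match; recursion stops.
SUM(level) = 0 + 1 + 2 + 3 = 6.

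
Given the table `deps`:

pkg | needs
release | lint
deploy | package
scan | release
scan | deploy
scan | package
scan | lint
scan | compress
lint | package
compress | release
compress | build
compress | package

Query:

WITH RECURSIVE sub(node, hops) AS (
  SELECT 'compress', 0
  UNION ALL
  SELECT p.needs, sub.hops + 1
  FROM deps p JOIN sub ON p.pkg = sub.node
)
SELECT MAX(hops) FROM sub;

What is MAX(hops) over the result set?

3

Base: (compress, hops=0).
Iteration 1: edges from {compress} -> (build, hops=1), (package, hops=1), (release, hops=1).
Iteration 2: edges from {build,package,release} -> (lint, hops=2).
Iteration 3: edges from {lint} -> (package, hops=3).
Iteration 4: no outgoing edges from {package}; recursion stops.
hops values: 0, 1, 1, 1, 2, 3; the maximum is 3.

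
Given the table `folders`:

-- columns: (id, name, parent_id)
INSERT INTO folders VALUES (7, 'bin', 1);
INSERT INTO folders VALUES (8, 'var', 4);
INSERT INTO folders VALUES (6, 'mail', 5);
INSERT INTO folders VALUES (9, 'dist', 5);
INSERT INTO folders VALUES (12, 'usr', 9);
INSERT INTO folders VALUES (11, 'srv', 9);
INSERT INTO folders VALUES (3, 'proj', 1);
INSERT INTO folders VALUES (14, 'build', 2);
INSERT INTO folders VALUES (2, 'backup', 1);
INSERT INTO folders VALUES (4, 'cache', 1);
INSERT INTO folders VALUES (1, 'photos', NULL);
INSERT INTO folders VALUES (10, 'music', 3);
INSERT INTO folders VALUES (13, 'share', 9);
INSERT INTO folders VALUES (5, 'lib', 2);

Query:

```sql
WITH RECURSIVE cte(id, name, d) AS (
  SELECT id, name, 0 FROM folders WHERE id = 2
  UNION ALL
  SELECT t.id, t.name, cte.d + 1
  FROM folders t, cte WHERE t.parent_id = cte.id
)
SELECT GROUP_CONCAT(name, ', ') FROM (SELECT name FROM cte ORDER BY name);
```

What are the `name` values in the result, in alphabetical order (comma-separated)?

backup, build, dist, lib, mail, share, srv, usr

Base: id=2 (backup) at d 0.
Iteration 1: rows with parent_id in {2} -> lib (id 5, d 1), build (id 14, d 1).
Iteration 2: rows with parent_id in {5,14} -> mail (id 6, d 2), dist (id 9, d 2).
Iteration 3: rows with parent_id in {6,9} -> srv (id 11, d 3), usr (id 12, d 3), share (id 13, d 3).
Iteration 4: no rows with parent_id in {11,12,13}; recursion stops.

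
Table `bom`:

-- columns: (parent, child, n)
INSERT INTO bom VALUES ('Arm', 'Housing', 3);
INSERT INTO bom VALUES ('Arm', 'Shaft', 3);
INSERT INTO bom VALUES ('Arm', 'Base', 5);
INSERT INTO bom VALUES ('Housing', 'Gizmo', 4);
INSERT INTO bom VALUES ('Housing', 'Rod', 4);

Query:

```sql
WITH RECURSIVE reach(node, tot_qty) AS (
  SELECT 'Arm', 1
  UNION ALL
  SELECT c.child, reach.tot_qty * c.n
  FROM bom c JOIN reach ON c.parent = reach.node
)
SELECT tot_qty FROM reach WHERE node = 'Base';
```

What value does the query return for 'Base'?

Base: (Arm, tot_qty=1).
Iteration 1: components of {Arm} -> Base = 1*5 = 5, Housing = 1*3 = 3, Shaft = 1*3 = 3.
Iteration 2: components of {Base,Housing,Shaft} -> Gizmo = 3*4 = 12, Rod = 3*4 = 12.
Iteration 3: no further components; recursion stops.

5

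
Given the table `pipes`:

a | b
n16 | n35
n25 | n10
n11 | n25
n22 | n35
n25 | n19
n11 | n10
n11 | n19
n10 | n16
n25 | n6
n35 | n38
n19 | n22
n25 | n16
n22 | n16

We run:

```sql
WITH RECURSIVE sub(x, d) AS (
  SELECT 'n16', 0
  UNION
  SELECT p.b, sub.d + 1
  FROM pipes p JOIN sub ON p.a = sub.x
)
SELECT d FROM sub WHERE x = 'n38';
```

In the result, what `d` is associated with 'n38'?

2

Base: (n16, d=0).
Iteration 1: edges from {n16} -> (n35, d=1).
Iteration 2: edges from {n35} -> (n38, d=2).
Iteration 3: no outgoing edges from {n38}; recursion stops.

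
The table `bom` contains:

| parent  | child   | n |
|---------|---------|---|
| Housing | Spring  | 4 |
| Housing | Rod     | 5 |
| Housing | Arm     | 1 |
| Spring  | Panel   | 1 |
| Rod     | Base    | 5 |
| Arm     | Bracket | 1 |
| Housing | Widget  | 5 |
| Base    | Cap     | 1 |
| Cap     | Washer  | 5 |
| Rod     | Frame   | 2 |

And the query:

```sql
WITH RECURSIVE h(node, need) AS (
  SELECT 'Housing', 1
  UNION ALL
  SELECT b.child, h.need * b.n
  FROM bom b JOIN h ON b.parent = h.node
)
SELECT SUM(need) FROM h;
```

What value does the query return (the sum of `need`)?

206

Base: (Housing, need=1).
Iteration 1: components of {Housing} -> Arm = 1*1 = 1, Rod = 1*5 = 5, Spring = 1*4 = 4, Widget = 1*5 = 5.
Iteration 2: components of {Arm,Rod,Spring,Widget} -> Base = 5*5 = 25, Bracket = 1*1 = 1, Frame = 5*2 = 10, Panel = 4*1 = 4.
Iteration 3: components of {Base,Bracket,Frame,Panel} -> Cap = 25*1 = 25.
Iteration 4: components of {Cap} -> Washer = 25*5 = 125.
Iteration 5: no further components; recursion stops.
SUM(need) = 1 + 4 + 5 + 1 + 5 + 4 + 25 + 10 + 1 + 25 + 125 = 206.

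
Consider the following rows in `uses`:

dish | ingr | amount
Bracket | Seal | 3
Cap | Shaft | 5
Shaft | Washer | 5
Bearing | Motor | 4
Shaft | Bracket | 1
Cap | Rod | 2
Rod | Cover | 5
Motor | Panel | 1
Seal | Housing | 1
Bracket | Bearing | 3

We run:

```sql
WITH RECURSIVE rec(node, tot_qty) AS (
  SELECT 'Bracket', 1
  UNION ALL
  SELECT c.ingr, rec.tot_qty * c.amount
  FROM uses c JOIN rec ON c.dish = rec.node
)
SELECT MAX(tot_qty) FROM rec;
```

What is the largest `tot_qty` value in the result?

Base: (Bracket, tot_qty=1).
Iteration 1: components of {Bracket} -> Bearing = 1*3 = 3, Seal = 1*3 = 3.
Iteration 2: components of {Bearing,Seal} -> Housing = 3*1 = 3, Motor = 3*4 = 12.
Iteration 3: components of {Housing,Motor} -> Panel = 12*1 = 12.
Iteration 4: no further components; recursion stops.
tot_qty values: 1, 3, 3, 12, 3, 12; the maximum is 12.

12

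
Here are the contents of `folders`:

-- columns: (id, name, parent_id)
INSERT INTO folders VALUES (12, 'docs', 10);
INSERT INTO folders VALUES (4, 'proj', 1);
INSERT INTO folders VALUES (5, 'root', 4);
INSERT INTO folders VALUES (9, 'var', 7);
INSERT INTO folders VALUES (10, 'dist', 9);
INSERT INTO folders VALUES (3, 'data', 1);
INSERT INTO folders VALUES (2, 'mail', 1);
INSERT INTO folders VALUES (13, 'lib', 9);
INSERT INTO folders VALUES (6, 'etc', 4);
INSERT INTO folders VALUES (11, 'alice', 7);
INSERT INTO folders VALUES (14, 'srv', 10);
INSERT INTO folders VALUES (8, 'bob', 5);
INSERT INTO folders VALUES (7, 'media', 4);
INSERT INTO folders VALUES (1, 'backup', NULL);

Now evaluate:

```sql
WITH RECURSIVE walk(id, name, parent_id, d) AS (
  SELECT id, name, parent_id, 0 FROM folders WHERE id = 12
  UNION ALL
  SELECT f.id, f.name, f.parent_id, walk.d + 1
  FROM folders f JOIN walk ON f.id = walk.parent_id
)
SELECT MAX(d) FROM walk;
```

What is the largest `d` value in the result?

5

Base: id=12 (docs), parent_id=10, d 0.
Iteration 1: join on id=10 -> dist (id 10, parent_id=9, d 1).
Iteration 2: join on id=9 -> var (id 9, parent_id=7, d 2).
Iteration 3: join on id=7 -> media (id 7, parent_id=4, d 3).
Iteration 4: join on id=4 -> proj (id 4, parent_id=1, d 4).
Iteration 5: join on id=1 -> backup (id 1, parent_id=NULL, d 5).
Iteration 6: parent_id is NULL; no match; recursion stops.
d values: 0, 1, 2, 3, 4, 5; the maximum is 5.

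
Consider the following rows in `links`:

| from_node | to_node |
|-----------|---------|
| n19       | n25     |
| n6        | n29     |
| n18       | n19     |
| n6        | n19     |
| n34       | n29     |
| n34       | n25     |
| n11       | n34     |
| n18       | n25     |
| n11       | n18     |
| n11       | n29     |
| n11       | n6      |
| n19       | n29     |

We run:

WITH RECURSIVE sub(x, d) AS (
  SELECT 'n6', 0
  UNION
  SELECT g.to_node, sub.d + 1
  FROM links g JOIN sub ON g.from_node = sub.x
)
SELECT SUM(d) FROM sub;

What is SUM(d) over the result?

6

Base: (n6, d=0).
Iteration 1: edges from {n6} -> (n19, d=1), (n29, d=1).
Iteration 2: edges from {n19,n29} -> (n25, d=2), (n29, d=2).
Iteration 3: no outgoing edges from {n25,n29}; recursion stops.
SUM(d) = 0 + 1 + 1 + 2 + 2 = 6.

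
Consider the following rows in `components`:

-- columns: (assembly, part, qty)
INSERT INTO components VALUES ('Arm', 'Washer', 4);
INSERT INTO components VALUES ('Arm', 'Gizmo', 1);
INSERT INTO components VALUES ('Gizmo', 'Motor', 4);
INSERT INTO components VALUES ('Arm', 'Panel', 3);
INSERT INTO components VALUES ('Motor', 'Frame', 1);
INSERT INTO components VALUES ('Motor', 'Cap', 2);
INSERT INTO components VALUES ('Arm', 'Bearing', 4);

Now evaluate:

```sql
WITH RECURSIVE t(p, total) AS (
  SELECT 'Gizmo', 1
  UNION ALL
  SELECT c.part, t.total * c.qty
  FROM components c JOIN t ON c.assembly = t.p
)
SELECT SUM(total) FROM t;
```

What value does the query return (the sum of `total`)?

17

Base: (Gizmo, total=1).
Iteration 1: components of {Gizmo} -> Motor = 1*4 = 4.
Iteration 2: components of {Motor} -> Cap = 4*2 = 8, Frame = 4*1 = 4.
Iteration 3: no further components; recursion stops.
SUM(total) = 1 + 4 + 4 + 8 = 17.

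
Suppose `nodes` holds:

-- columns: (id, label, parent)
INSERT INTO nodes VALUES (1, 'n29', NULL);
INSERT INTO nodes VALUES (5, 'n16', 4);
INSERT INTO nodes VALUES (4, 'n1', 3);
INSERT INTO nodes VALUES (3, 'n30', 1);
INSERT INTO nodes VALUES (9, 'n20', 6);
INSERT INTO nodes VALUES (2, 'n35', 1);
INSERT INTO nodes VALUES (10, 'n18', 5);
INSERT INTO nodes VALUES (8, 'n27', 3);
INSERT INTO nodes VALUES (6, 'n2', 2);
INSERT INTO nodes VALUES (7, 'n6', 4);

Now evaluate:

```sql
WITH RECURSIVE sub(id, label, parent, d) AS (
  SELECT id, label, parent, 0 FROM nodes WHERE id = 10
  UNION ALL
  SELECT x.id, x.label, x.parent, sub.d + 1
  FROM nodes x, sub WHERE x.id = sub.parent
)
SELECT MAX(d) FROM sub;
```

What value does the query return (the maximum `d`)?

4

Base: id=10 (n18), parent=5, d 0.
Iteration 1: join on id=5 -> n16 (id 5, parent=4, d 1).
Iteration 2: join on id=4 -> n1 (id 4, parent=3, d 2).
Iteration 3: join on id=3 -> n30 (id 3, parent=1, d 3).
Iteration 4: join on id=1 -> n29 (id 1, parent=NULL, d 4).
Iteration 5: parent is NULL; no match; recursion stops.
d values: 0, 1, 2, 3, 4; the maximum is 4.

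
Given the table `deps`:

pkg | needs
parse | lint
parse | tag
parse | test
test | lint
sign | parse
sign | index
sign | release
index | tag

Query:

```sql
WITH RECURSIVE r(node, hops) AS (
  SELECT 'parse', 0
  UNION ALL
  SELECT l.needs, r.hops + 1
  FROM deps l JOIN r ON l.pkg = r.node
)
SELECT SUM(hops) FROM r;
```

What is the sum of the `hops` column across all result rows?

Base: (parse, hops=0).
Iteration 1: edges from {parse} -> (lint, hops=1), (tag, hops=1), (test, hops=1).
Iteration 2: edges from {lint,tag,test} -> (lint, hops=2).
Iteration 3: no outgoing edges from {lint}; recursion stops.
SUM(hops) = 0 + 1 + 1 + 1 + 2 = 5.

5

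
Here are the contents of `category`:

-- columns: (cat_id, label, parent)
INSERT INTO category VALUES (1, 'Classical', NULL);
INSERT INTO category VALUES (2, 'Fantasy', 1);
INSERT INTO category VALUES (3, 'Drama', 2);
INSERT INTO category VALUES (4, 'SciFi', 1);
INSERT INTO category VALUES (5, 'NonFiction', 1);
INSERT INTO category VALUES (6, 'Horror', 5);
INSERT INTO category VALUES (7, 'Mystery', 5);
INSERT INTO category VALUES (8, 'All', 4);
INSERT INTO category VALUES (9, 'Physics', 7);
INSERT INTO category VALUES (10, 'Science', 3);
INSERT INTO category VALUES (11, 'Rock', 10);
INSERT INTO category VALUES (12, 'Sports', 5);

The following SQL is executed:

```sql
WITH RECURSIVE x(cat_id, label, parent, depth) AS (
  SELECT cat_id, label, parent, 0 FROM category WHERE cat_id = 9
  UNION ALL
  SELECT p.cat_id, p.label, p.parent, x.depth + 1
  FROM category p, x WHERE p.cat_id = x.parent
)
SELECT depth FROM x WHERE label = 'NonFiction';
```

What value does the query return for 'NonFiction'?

Base: cat_id=9 (Physics), parent=7, depth 0.
Iteration 1: join on cat_id=7 -> Mystery (id 7, parent=5, depth 1).
Iteration 2: join on cat_id=5 -> NonFiction (id 5, parent=1, depth 2).
Iteration 3: join on cat_id=1 -> Classical (id 1, parent=NULL, depth 3).
Iteration 4: parent is NULL; no match; recursion stops.

2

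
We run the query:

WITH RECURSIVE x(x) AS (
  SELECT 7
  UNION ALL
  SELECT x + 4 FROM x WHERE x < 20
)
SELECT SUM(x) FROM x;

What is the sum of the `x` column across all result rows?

Base: x=7.
Iteration 1: 7 < 20 holds -> x = 7 + 4 = 11.
Iteration 2: 11 < 20 holds -> x = 11 + 4 = 15.
Iteration 3: 15 < 20 holds -> x = 15 + 4 = 19.
Iteration 4: 19 < 20 holds -> x = 19 + 4 = 23.
Iteration 5: 23 < 20 fails; recursion stops.
SUM(x) = 7 + 11 + 15 + 19 + 23 = 75.

75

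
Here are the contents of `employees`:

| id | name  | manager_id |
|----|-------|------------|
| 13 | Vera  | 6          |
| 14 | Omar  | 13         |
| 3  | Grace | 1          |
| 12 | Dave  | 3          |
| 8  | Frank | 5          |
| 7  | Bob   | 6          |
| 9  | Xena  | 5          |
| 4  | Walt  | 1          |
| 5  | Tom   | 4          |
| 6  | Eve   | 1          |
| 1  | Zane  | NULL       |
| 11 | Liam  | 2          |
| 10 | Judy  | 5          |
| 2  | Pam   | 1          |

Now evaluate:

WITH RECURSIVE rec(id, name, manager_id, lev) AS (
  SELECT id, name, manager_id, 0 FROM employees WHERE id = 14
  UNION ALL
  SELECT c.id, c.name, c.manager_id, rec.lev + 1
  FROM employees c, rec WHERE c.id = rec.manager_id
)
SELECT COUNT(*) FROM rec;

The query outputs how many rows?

Base: id=14 (Omar), manager_id=13, lev 0.
Iteration 1: join on id=13 -> Vera (id 13, manager_id=6, lev 1).
Iteration 2: join on id=6 -> Eve (id 6, manager_id=1, lev 2).
Iteration 3: join on id=1 -> Zane (id 1, manager_id=NULL, lev 3).
Iteration 4: manager_id is NULL; no match; recursion stops.
Total rows emitted: 4.

4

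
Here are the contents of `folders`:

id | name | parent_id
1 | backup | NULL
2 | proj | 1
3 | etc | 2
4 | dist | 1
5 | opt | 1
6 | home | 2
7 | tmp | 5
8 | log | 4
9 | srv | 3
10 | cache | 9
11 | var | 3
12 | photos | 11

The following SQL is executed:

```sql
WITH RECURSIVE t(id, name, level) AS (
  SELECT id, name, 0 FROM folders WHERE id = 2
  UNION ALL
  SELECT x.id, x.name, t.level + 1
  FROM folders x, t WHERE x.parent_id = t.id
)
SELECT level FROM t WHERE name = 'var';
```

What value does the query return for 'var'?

Base: id=2 (proj) at level 0.
Iteration 1: rows with parent_id in {2} -> etc (id 3, level 1), home (id 6, level 1).
Iteration 2: rows with parent_id in {3,6} -> srv (id 9, level 2), var (id 11, level 2).
Iteration 3: rows with parent_id in {9,11} -> cache (id 10, level 3), photos (id 12, level 3).
Iteration 4: no rows with parent_id in {10,12}; recursion stops.

2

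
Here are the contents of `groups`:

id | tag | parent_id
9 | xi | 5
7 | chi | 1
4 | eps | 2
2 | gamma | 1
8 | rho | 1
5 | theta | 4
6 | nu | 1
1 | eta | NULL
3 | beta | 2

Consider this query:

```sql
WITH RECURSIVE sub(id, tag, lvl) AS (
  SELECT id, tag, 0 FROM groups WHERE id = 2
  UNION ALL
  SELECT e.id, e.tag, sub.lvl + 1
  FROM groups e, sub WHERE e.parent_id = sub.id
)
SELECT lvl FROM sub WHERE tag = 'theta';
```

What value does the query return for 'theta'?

2

Base: id=2 (gamma) at lvl 0.
Iteration 1: rows with parent_id in {2} -> beta (id 3, lvl 1), eps (id 4, lvl 1).
Iteration 2: rows with parent_id in {3,4} -> theta (id 5, lvl 2).
Iteration 3: rows with parent_id in {5} -> xi (id 9, lvl 3).
Iteration 4: no rows with parent_id in {9}; recursion stops.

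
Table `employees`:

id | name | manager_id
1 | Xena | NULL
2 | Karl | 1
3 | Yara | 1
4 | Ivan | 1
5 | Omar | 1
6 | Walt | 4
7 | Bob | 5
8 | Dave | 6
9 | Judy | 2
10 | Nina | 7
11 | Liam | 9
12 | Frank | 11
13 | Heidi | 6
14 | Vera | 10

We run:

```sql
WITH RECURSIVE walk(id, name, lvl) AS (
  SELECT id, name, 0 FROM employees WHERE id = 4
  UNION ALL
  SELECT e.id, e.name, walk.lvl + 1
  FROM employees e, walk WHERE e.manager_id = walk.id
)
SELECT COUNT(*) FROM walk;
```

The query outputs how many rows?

Base: id=4 (Ivan) at lvl 0.
Iteration 1: rows with manager_id in {4} -> Walt (id 6, lvl 1).
Iteration 2: rows with manager_id in {6} -> Dave (id 8, lvl 2), Heidi (id 13, lvl 2).
Iteration 3: no rows with manager_id in {8,13}; recursion stops.
Total rows emitted: 4.

4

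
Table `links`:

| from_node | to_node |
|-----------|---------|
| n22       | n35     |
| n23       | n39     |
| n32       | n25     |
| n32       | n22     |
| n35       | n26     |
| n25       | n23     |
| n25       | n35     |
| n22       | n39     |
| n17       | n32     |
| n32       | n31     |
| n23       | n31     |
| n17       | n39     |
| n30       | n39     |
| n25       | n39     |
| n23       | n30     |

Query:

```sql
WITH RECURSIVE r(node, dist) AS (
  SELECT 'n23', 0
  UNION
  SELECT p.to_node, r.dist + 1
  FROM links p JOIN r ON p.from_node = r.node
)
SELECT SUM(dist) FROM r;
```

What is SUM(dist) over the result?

5

Base: (n23, dist=0).
Iteration 1: edges from {n23} -> (n30, dist=1), (n31, dist=1), (n39, dist=1).
Iteration 2: edges from {n30,n31,n39} -> (n39, dist=2).
Iteration 3: no outgoing edges from {n39}; recursion stops.
SUM(dist) = 0 + 1 + 1 + 1 + 2 = 5.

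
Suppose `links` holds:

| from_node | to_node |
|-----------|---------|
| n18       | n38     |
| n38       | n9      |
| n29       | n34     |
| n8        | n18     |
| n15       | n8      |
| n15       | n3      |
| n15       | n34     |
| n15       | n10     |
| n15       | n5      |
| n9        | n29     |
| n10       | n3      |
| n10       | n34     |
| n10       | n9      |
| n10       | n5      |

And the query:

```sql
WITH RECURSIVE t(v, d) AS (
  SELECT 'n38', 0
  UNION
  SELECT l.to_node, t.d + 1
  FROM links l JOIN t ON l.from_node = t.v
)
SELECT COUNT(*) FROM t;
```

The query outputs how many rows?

Base: (n38, d=0).
Iteration 1: edges from {n38} -> (n9, d=1).
Iteration 2: edges from {n9} -> (n29, d=2).
Iteration 3: edges from {n29} -> (n34, d=3).
Iteration 4: no outgoing edges from {n34}; recursion stops.
Total rows emitted: 4.

4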